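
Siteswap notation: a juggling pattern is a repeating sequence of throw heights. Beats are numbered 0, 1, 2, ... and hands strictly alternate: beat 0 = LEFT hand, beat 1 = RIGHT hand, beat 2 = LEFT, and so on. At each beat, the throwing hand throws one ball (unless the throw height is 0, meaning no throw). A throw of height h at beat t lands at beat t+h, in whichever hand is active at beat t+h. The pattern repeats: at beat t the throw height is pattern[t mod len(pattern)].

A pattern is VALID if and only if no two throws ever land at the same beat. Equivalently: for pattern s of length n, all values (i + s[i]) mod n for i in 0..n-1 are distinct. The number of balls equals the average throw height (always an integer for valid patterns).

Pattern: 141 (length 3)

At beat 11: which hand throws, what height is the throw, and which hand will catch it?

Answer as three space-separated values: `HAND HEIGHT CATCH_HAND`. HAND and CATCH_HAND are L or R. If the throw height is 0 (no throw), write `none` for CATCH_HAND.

Answer: R 1 L

Derivation:
Beat 11: 11 mod 2 = 1, so hand = R
Throw height = pattern[11 mod 3] = pattern[2] = 1
Lands at beat 11+1=12, 12 mod 2 = 0, so catch hand = L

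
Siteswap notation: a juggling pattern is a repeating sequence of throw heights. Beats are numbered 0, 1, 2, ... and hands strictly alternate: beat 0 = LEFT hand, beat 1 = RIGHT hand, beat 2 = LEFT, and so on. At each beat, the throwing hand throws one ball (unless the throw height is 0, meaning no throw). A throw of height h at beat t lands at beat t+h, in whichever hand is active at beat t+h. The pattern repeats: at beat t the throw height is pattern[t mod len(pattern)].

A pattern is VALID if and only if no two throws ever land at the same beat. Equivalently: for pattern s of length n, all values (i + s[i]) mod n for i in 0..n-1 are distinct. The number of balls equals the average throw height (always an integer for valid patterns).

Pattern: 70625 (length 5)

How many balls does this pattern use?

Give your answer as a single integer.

Pattern = [7, 0, 6, 2, 5], length n = 5
  position 0: throw height = 7, running sum = 7
  position 1: throw height = 0, running sum = 7
  position 2: throw height = 6, running sum = 13
  position 3: throw height = 2, running sum = 15
  position 4: throw height = 5, running sum = 20
Total sum = 20; balls = sum / n = 20 / 5 = 4

Answer: 4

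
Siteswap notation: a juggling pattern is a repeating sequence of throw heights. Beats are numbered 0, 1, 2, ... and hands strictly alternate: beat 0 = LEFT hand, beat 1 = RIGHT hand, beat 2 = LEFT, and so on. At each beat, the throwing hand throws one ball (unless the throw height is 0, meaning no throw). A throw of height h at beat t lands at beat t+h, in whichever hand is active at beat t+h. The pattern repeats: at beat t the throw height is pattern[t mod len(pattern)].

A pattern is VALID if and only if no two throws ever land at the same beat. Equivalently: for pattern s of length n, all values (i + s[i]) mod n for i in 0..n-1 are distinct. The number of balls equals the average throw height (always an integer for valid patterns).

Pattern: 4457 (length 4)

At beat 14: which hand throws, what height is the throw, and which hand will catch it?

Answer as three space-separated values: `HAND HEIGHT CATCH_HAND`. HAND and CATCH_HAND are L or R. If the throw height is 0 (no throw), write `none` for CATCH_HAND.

Answer: L 5 R

Derivation:
Beat 14: 14 mod 2 = 0, so hand = L
Throw height = pattern[14 mod 4] = pattern[2] = 5
Lands at beat 14+5=19, 19 mod 2 = 1, so catch hand = R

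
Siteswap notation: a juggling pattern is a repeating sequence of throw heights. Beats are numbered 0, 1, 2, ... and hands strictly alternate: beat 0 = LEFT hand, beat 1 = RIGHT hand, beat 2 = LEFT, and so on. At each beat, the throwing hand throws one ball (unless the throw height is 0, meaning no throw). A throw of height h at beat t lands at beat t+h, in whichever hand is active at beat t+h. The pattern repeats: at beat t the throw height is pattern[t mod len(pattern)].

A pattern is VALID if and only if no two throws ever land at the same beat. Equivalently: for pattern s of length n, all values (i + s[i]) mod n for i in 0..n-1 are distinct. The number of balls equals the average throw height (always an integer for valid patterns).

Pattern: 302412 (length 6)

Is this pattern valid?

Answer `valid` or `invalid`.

i=0: (i + s[i]) mod n = (0 + 3) mod 6 = 3
i=1: (i + s[i]) mod n = (1 + 0) mod 6 = 1
i=2: (i + s[i]) mod n = (2 + 2) mod 6 = 4
i=3: (i + s[i]) mod n = (3 + 4) mod 6 = 1
i=4: (i + s[i]) mod n = (4 + 1) mod 6 = 5
i=5: (i + s[i]) mod n = (5 + 2) mod 6 = 1
Residues: [3, 1, 4, 1, 5, 1], distinct: False

Answer: invalid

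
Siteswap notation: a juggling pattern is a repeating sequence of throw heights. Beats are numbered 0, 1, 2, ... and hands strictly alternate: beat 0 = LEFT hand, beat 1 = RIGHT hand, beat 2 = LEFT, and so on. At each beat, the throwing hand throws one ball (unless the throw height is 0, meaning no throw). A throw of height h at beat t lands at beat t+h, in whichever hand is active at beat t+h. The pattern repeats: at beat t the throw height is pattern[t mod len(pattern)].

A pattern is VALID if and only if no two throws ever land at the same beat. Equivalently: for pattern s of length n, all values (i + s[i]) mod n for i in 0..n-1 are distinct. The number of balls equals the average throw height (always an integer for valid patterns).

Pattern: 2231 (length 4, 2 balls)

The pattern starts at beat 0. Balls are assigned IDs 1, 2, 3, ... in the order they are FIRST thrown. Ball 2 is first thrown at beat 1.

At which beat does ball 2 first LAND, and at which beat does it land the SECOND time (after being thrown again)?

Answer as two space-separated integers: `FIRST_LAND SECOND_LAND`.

Answer: 3 4

Derivation:
Beat 0 (L): throw ball1 h=2 -> lands@2:L; in-air after throw: [b1@2:L]
Beat 1 (R): throw ball2 h=2 -> lands@3:R; in-air after throw: [b1@2:L b2@3:R]
Beat 2 (L): throw ball1 h=3 -> lands@5:R; in-air after throw: [b2@3:R b1@5:R]
Beat 3 (R): throw ball2 h=1 -> lands@4:L; in-air after throw: [b2@4:L b1@5:R]
Beat 4 (L): throw ball2 h=2 -> lands@6:L; in-air after throw: [b1@5:R b2@6:L]
Ball 2: thrown@1 h=2 -> first land @3; rethrown@3 h=1 -> second land @4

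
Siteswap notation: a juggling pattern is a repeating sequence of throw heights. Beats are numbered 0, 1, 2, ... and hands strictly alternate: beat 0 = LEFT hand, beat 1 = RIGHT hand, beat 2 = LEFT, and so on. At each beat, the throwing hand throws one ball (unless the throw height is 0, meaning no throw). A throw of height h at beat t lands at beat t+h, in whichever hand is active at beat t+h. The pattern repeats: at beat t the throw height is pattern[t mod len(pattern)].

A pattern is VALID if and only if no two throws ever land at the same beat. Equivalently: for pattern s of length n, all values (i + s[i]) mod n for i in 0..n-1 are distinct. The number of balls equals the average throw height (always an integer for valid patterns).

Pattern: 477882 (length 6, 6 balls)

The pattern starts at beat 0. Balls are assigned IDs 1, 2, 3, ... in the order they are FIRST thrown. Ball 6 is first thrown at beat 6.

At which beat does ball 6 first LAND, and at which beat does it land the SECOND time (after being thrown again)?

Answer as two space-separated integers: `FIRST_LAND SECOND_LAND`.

Answer: 10 18

Derivation:
Beat 0 (L): throw ball1 h=4 -> lands@4:L; in-air after throw: [b1@4:L]
Beat 1 (R): throw ball2 h=7 -> lands@8:L; in-air after throw: [b1@4:L b2@8:L]
Beat 2 (L): throw ball3 h=7 -> lands@9:R; in-air after throw: [b1@4:L b2@8:L b3@9:R]
Beat 3 (R): throw ball4 h=8 -> lands@11:R; in-air after throw: [b1@4:L b2@8:L b3@9:R b4@11:R]
Beat 4 (L): throw ball1 h=8 -> lands@12:L; in-air after throw: [b2@8:L b3@9:R b4@11:R b1@12:L]
Beat 5 (R): throw ball5 h=2 -> lands@7:R; in-air after throw: [b5@7:R b2@8:L b3@9:R b4@11:R b1@12:L]
Beat 6 (L): throw ball6 h=4 -> lands@10:L; in-air after throw: [b5@7:R b2@8:L b3@9:R b6@10:L b4@11:R b1@12:L]
Beat 7 (R): throw ball5 h=7 -> lands@14:L; in-air after throw: [b2@8:L b3@9:R b6@10:L b4@11:R b1@12:L b5@14:L]
Beat 8 (L): throw ball2 h=7 -> lands@15:R; in-air after throw: [b3@9:R b6@10:L b4@11:R b1@12:L b5@14:L b2@15:R]
Beat 9 (R): throw ball3 h=8 -> lands@17:R; in-air after throw: [b6@10:L b4@11:R b1@12:L b5@14:L b2@15:R b3@17:R]
Beat 10 (L): throw ball6 h=8 -> lands@18:L; in-air after throw: [b4@11:R b1@12:L b5@14:L b2@15:R b3@17:R b6@18:L]
Beat 11 (R): throw ball4 h=2 -> lands@13:R; in-air after throw: [b1@12:L b4@13:R b5@14:L b2@15:R b3@17:R b6@18:L]
Ball 6: thrown@6 h=4 -> first land @10; rethrown@10 h=8 -> second land @18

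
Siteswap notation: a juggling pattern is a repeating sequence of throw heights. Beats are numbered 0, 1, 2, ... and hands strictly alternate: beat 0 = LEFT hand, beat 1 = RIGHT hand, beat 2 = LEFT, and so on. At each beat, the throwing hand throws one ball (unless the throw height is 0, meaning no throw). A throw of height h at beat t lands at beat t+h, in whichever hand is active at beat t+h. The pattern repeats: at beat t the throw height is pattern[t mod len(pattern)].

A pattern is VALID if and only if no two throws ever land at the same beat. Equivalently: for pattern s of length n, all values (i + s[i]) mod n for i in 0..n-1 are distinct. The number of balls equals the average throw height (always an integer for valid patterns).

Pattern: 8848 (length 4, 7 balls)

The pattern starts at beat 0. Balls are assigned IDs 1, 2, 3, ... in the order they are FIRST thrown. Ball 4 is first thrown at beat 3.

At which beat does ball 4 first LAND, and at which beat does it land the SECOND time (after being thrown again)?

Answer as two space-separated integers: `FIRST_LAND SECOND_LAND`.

Answer: 11 19

Derivation:
Beat 0 (L): throw ball1 h=8 -> lands@8:L; in-air after throw: [b1@8:L]
Beat 1 (R): throw ball2 h=8 -> lands@9:R; in-air after throw: [b1@8:L b2@9:R]
Beat 2 (L): throw ball3 h=4 -> lands@6:L; in-air after throw: [b3@6:L b1@8:L b2@9:R]
Beat 3 (R): throw ball4 h=8 -> lands@11:R; in-air after throw: [b3@6:L b1@8:L b2@9:R b4@11:R]
Beat 4 (L): throw ball5 h=8 -> lands@12:L; in-air after throw: [b3@6:L b1@8:L b2@9:R b4@11:R b5@12:L]
Beat 5 (R): throw ball6 h=8 -> lands@13:R; in-air after throw: [b3@6:L b1@8:L b2@9:R b4@11:R b5@12:L b6@13:R]
Beat 6 (L): throw ball3 h=4 -> lands@10:L; in-air after throw: [b1@8:L b2@9:R b3@10:L b4@11:R b5@12:L b6@13:R]
Beat 7 (R): throw ball7 h=8 -> lands@15:R; in-air after throw: [b1@8:L b2@9:R b3@10:L b4@11:R b5@12:L b6@13:R b7@15:R]
Beat 8 (L): throw ball1 h=8 -> lands@16:L; in-air after throw: [b2@9:R b3@10:L b4@11:R b5@12:L b6@13:R b7@15:R b1@16:L]
Beat 9 (R): throw ball2 h=8 -> lands@17:R; in-air after throw: [b3@10:L b4@11:R b5@12:L b6@13:R b7@15:R b1@16:L b2@17:R]
Beat 10 (L): throw ball3 h=4 -> lands@14:L; in-air after throw: [b4@11:R b5@12:L b6@13:R b3@14:L b7@15:R b1@16:L b2@17:R]
Beat 11 (R): throw ball4 h=8 -> lands@19:R; in-air after throw: [b5@12:L b6@13:R b3@14:L b7@15:R b1@16:L b2@17:R b4@19:R]
Beat 12 (L): throw ball5 h=8 -> lands@20:L; in-air after throw: [b6@13:R b3@14:L b7@15:R b1@16:L b2@17:R b4@19:R b5@20:L]
Beat 13 (R): throw ball6 h=8 -> lands@21:R; in-air after throw: [b3@14:L b7@15:R b1@16:L b2@17:R b4@19:R b5@20:L b6@21:R]
Beat 14 (L): throw ball3 h=4 -> lands@18:L; in-air after throw: [b7@15:R b1@16:L b2@17:R b3@18:L b4@19:R b5@20:L b6@21:R]
Beat 15 (R): throw ball7 h=8 -> lands@23:R; in-air after throw: [b1@16:L b2@17:R b3@18:L b4@19:R b5@20:L b6@21:R b7@23:R]
Beat 16 (L): throw ball1 h=8 -> lands@24:L; in-air after throw: [b2@17:R b3@18:L b4@19:R b5@20:L b6@21:R b7@23:R b1@24:L]
Beat 17 (R): throw ball2 h=8 -> lands@25:R; in-air after throw: [b3@18:L b4@19:R b5@20:L b6@21:R b7@23:R b1@24:L b2@25:R]
Beat 18 (L): throw ball3 h=4 -> lands@22:L; in-air after throw: [b4@19:R b5@20:L b6@21:R b3@22:L b7@23:R b1@24:L b2@25:R]
Beat 19 (R): throw ball4 h=8 -> lands@27:R; in-air after throw: [b5@20:L b6@21:R b3@22:L b7@23:R b1@24:L b2@25:R b4@27:R]
Ball 4: thrown@3 h=8 -> first land @11; rethrown@11 h=8 -> second land @19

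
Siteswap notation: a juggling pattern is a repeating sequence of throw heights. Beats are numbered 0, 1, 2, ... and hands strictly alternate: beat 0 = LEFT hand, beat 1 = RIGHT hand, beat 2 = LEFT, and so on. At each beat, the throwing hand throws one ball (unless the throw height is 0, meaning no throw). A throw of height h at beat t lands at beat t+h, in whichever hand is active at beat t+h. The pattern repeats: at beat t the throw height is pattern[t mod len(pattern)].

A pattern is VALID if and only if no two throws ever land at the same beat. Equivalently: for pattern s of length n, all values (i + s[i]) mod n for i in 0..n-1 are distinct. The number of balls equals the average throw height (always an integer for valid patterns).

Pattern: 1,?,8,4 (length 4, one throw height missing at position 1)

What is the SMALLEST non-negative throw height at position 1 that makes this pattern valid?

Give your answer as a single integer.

i=0: (0 + 1) mod 4 = 1
i=1: s[i]=? (unknown)
i=2: (2 + 8) mod 4 = 2
i=3: (3 + 4) mod 4 = 3
Known residues: [1, 2, 3]; need a permutation of 0..3, so missing residue r = 0
Need (1 + s) mod 4 = 0; smallest s = (0 - 1) mod 4 = 3

Answer: 3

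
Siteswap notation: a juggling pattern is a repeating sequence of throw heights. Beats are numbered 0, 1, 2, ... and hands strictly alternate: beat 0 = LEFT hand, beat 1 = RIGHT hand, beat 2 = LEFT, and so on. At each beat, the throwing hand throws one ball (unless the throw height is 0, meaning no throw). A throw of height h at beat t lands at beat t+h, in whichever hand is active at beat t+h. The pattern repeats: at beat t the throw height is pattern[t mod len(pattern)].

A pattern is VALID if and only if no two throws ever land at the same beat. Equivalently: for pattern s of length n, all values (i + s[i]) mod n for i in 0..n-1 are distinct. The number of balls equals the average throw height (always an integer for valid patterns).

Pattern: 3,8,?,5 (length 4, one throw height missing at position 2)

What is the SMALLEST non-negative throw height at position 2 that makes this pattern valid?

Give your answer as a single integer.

Answer: 0

Derivation:
i=0: (0 + 3) mod 4 = 3
i=1: (1 + 8) mod 4 = 1
i=2: s[i]=? (unknown)
i=3: (3 + 5) mod 4 = 0
Known residues: [0, 1, 3]; need a permutation of 0..3, so missing residue r = 2
Need (2 + s) mod 4 = 2; smallest s = (2 - 2) mod 4 = 0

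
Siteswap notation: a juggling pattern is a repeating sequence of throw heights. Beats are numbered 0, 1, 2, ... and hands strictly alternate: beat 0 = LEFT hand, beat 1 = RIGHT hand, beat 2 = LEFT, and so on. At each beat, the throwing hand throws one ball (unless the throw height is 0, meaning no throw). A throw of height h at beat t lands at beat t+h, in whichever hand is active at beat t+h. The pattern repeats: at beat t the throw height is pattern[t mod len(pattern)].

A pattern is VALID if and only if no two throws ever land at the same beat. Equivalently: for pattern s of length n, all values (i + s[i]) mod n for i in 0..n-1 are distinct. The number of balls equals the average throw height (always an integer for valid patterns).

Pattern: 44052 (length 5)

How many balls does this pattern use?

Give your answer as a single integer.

Answer: 3

Derivation:
Pattern = [4, 4, 0, 5, 2], length n = 5
  position 0: throw height = 4, running sum = 4
  position 1: throw height = 4, running sum = 8
  position 2: throw height = 0, running sum = 8
  position 3: throw height = 5, running sum = 13
  position 4: throw height = 2, running sum = 15
Total sum = 15; balls = sum / n = 15 / 5 = 3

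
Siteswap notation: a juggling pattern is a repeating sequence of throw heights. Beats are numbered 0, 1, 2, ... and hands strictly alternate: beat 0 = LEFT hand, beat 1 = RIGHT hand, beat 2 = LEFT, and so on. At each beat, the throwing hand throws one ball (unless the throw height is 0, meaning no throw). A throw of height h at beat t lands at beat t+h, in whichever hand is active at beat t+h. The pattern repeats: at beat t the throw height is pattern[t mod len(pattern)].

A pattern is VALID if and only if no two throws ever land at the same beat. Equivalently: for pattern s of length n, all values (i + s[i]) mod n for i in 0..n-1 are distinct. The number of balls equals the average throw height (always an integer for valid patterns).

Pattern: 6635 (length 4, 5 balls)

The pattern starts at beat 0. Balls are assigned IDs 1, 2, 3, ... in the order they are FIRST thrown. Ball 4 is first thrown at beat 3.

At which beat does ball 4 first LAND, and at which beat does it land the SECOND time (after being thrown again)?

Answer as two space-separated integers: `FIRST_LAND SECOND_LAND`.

Beat 0 (L): throw ball1 h=6 -> lands@6:L; in-air after throw: [b1@6:L]
Beat 1 (R): throw ball2 h=6 -> lands@7:R; in-air after throw: [b1@6:L b2@7:R]
Beat 2 (L): throw ball3 h=3 -> lands@5:R; in-air after throw: [b3@5:R b1@6:L b2@7:R]
Beat 3 (R): throw ball4 h=5 -> lands@8:L; in-air after throw: [b3@5:R b1@6:L b2@7:R b4@8:L]
Beat 4 (L): throw ball5 h=6 -> lands@10:L; in-air after throw: [b3@5:R b1@6:L b2@7:R b4@8:L b5@10:L]
Beat 5 (R): throw ball3 h=6 -> lands@11:R; in-air after throw: [b1@6:L b2@7:R b4@8:L b5@10:L b3@11:R]
Beat 6 (L): throw ball1 h=3 -> lands@9:R; in-air after throw: [b2@7:R b4@8:L b1@9:R b5@10:L b3@11:R]
Beat 7 (R): throw ball2 h=5 -> lands@12:L; in-air after throw: [b4@8:L b1@9:R b5@10:L b3@11:R b2@12:L]
Beat 8 (L): throw ball4 h=6 -> lands@14:L; in-air after throw: [b1@9:R b5@10:L b3@11:R b2@12:L b4@14:L]
Beat 9 (R): throw ball1 h=6 -> lands@15:R; in-air after throw: [b5@10:L b3@11:R b2@12:L b4@14:L b1@15:R]
Beat 10 (L): throw ball5 h=3 -> lands@13:R; in-air after throw: [b3@11:R b2@12:L b5@13:R b4@14:L b1@15:R]
Beat 11 (R): throw ball3 h=5 -> lands@16:L; in-air after throw: [b2@12:L b5@13:R b4@14:L b1@15:R b3@16:L]
Beat 12 (L): throw ball2 h=6 -> lands@18:L; in-air after throw: [b5@13:R b4@14:L b1@15:R b3@16:L b2@18:L]
Beat 13 (R): throw ball5 h=6 -> lands@19:R; in-air after throw: [b4@14:L b1@15:R b3@16:L b2@18:L b5@19:R]
Beat 14 (L): throw ball4 h=3 -> lands@17:R; in-air after throw: [b1@15:R b3@16:L b4@17:R b2@18:L b5@19:R]
Ball 4: thrown@3 h=5 -> first land @8; rethrown@8 h=6 -> second land @14

Answer: 8 14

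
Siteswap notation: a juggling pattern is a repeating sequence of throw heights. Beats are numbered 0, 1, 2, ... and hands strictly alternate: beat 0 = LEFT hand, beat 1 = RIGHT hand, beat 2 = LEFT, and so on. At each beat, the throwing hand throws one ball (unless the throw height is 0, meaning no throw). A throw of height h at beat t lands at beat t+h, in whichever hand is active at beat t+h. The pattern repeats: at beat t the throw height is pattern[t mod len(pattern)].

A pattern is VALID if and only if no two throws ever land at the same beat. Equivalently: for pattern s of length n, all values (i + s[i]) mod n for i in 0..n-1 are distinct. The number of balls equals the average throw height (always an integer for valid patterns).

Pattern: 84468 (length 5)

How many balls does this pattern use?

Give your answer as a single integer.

Answer: 6

Derivation:
Pattern = [8, 4, 4, 6, 8], length n = 5
  position 0: throw height = 8, running sum = 8
  position 1: throw height = 4, running sum = 12
  position 2: throw height = 4, running sum = 16
  position 3: throw height = 6, running sum = 22
  position 4: throw height = 8, running sum = 30
Total sum = 30; balls = sum / n = 30 / 5 = 6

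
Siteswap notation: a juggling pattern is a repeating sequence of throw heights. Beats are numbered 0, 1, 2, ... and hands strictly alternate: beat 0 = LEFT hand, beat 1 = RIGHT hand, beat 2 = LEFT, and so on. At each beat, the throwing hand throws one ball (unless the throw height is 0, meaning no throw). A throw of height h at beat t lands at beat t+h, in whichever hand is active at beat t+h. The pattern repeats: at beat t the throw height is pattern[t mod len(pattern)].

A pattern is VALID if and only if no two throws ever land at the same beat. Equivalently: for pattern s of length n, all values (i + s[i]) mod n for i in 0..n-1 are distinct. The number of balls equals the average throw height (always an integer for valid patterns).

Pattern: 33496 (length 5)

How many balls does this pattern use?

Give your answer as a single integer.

Pattern = [3, 3, 4, 9, 6], length n = 5
  position 0: throw height = 3, running sum = 3
  position 1: throw height = 3, running sum = 6
  position 2: throw height = 4, running sum = 10
  position 3: throw height = 9, running sum = 19
  position 4: throw height = 6, running sum = 25
Total sum = 25; balls = sum / n = 25 / 5 = 5

Answer: 5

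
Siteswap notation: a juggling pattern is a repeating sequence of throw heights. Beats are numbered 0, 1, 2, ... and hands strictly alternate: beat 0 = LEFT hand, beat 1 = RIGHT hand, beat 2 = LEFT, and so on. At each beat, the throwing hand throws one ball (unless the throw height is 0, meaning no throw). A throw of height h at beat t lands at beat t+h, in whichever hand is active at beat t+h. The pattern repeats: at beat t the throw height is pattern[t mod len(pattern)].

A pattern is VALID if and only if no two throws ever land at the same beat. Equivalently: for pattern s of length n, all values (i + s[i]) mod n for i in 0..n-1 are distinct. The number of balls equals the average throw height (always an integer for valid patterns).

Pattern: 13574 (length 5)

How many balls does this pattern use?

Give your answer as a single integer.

Pattern = [1, 3, 5, 7, 4], length n = 5
  position 0: throw height = 1, running sum = 1
  position 1: throw height = 3, running sum = 4
  position 2: throw height = 5, running sum = 9
  position 3: throw height = 7, running sum = 16
  position 4: throw height = 4, running sum = 20
Total sum = 20; balls = sum / n = 20 / 5 = 4

Answer: 4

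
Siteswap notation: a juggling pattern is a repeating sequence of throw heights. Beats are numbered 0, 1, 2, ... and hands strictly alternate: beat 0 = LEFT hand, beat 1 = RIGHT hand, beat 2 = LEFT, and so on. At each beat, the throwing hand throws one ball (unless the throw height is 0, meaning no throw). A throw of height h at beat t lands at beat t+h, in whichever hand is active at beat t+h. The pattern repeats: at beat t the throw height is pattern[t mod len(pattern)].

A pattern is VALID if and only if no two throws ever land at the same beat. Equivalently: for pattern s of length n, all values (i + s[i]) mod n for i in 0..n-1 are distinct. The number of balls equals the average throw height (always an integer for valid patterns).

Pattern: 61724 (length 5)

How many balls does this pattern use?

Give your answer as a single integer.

Answer: 4

Derivation:
Pattern = [6, 1, 7, 2, 4], length n = 5
  position 0: throw height = 6, running sum = 6
  position 1: throw height = 1, running sum = 7
  position 2: throw height = 7, running sum = 14
  position 3: throw height = 2, running sum = 16
  position 4: throw height = 4, running sum = 20
Total sum = 20; balls = sum / n = 20 / 5 = 4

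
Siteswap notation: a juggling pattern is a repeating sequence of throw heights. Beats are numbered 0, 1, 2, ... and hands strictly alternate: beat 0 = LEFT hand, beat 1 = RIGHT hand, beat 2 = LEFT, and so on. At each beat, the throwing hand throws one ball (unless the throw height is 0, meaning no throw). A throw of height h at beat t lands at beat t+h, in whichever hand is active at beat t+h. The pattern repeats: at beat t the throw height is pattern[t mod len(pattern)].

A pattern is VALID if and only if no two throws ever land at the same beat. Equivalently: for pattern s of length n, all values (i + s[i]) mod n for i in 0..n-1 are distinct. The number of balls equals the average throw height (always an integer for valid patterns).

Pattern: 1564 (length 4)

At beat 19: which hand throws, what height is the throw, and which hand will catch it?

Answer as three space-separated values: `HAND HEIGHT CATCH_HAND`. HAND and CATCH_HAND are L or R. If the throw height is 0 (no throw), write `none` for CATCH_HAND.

Beat 19: 19 mod 2 = 1, so hand = R
Throw height = pattern[19 mod 4] = pattern[3] = 4
Lands at beat 19+4=23, 23 mod 2 = 1, so catch hand = R

Answer: R 4 R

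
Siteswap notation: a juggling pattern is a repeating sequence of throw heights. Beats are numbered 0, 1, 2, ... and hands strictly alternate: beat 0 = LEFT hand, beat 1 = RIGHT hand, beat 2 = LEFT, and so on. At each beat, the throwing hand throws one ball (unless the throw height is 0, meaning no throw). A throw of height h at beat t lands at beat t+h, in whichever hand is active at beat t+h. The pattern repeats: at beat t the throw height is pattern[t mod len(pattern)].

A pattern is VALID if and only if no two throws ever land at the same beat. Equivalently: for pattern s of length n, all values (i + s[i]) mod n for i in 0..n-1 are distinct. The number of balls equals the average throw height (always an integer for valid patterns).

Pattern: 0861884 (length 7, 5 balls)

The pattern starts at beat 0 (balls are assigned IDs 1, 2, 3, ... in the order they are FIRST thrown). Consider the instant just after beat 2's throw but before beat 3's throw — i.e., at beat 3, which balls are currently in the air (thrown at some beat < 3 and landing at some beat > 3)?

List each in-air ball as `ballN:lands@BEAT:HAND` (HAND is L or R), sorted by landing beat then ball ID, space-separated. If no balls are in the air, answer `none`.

Beat 1 (R): throw ball1 h=8 -> lands@9:R; in-air after throw: [b1@9:R]
Beat 2 (L): throw ball2 h=6 -> lands@8:L; in-air after throw: [b2@8:L b1@9:R]
Beat 3 (R): throw ball3 h=1 -> lands@4:L; in-air after throw: [b3@4:L b2@8:L b1@9:R]

Answer: ball2:lands@8:L ball1:lands@9:R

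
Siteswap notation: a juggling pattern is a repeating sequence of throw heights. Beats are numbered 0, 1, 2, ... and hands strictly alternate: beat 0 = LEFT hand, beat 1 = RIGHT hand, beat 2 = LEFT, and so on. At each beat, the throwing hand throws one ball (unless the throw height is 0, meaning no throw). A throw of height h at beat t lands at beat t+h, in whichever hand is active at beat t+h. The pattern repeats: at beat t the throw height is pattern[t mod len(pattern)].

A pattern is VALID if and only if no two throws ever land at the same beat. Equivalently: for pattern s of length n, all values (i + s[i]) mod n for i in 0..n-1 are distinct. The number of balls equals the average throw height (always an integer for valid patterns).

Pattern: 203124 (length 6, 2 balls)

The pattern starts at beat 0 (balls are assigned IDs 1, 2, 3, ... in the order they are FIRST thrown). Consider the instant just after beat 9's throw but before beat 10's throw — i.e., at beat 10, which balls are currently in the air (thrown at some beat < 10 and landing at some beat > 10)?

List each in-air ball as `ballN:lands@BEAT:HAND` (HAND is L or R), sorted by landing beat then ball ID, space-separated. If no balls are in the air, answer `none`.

Beat 0 (L): throw ball1 h=2 -> lands@2:L; in-air after throw: [b1@2:L]
Beat 2 (L): throw ball1 h=3 -> lands@5:R; in-air after throw: [b1@5:R]
Beat 3 (R): throw ball2 h=1 -> lands@4:L; in-air after throw: [b2@4:L b1@5:R]
Beat 4 (L): throw ball2 h=2 -> lands@6:L; in-air after throw: [b1@5:R b2@6:L]
Beat 5 (R): throw ball1 h=4 -> lands@9:R; in-air after throw: [b2@6:L b1@9:R]
Beat 6 (L): throw ball2 h=2 -> lands@8:L; in-air after throw: [b2@8:L b1@9:R]
Beat 8 (L): throw ball2 h=3 -> lands@11:R; in-air after throw: [b1@9:R b2@11:R]
Beat 9 (R): throw ball1 h=1 -> lands@10:L; in-air after throw: [b1@10:L b2@11:R]
Beat 10 (L): throw ball1 h=2 -> lands@12:L; in-air after throw: [b2@11:R b1@12:L]

Answer: ball2:lands@11:R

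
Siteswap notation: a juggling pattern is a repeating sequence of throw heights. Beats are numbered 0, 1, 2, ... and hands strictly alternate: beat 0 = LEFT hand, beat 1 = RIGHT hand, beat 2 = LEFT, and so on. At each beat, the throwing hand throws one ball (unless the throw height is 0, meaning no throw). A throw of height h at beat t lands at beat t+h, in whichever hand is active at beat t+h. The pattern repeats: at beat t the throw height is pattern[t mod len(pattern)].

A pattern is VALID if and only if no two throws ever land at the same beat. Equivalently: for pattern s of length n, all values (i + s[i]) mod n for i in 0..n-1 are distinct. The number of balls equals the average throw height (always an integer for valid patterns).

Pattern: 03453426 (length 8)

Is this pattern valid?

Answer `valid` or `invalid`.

i=0: (i + s[i]) mod n = (0 + 0) mod 8 = 0
i=1: (i + s[i]) mod n = (1 + 3) mod 8 = 4
i=2: (i + s[i]) mod n = (2 + 4) mod 8 = 6
i=3: (i + s[i]) mod n = (3 + 5) mod 8 = 0
i=4: (i + s[i]) mod n = (4 + 3) mod 8 = 7
i=5: (i + s[i]) mod n = (5 + 4) mod 8 = 1
i=6: (i + s[i]) mod n = (6 + 2) mod 8 = 0
i=7: (i + s[i]) mod n = (7 + 6) mod 8 = 5
Residues: [0, 4, 6, 0, 7, 1, 0, 5], distinct: False

Answer: invalid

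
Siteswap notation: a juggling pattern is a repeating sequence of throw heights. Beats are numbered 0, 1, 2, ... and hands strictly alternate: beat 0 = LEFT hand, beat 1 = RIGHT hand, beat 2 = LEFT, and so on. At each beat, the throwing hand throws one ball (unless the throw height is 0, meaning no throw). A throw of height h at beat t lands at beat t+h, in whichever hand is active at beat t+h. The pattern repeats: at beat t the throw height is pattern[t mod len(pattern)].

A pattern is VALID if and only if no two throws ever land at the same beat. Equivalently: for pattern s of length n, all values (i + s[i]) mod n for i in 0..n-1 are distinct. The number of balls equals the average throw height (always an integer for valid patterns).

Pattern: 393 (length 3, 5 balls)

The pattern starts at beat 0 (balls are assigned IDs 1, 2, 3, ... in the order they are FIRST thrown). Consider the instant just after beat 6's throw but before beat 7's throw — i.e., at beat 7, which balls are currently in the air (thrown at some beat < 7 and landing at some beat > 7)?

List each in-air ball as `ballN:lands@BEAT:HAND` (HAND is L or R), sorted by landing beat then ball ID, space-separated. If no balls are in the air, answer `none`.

Beat 0 (L): throw ball1 h=3 -> lands@3:R; in-air after throw: [b1@3:R]
Beat 1 (R): throw ball2 h=9 -> lands@10:L; in-air after throw: [b1@3:R b2@10:L]
Beat 2 (L): throw ball3 h=3 -> lands@5:R; in-air after throw: [b1@3:R b3@5:R b2@10:L]
Beat 3 (R): throw ball1 h=3 -> lands@6:L; in-air after throw: [b3@5:R b1@6:L b2@10:L]
Beat 4 (L): throw ball4 h=9 -> lands@13:R; in-air after throw: [b3@5:R b1@6:L b2@10:L b4@13:R]
Beat 5 (R): throw ball3 h=3 -> lands@8:L; in-air after throw: [b1@6:L b3@8:L b2@10:L b4@13:R]
Beat 6 (L): throw ball1 h=3 -> lands@9:R; in-air after throw: [b3@8:L b1@9:R b2@10:L b4@13:R]
Beat 7 (R): throw ball5 h=9 -> lands@16:L; in-air after throw: [b3@8:L b1@9:R b2@10:L b4@13:R b5@16:L]

Answer: ball3:lands@8:L ball1:lands@9:R ball2:lands@10:L ball4:lands@13:R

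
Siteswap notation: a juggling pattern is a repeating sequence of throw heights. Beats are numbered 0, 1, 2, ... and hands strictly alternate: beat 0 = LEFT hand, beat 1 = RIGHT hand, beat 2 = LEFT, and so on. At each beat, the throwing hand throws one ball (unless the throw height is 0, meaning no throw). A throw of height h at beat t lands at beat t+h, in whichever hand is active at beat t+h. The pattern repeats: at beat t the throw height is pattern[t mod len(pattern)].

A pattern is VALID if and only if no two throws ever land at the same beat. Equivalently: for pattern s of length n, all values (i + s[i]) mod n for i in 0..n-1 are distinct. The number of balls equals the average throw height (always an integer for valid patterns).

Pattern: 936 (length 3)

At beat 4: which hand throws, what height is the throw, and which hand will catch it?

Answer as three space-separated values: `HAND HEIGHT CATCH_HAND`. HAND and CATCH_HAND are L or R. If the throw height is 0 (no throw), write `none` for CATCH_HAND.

Beat 4: 4 mod 2 = 0, so hand = L
Throw height = pattern[4 mod 3] = pattern[1] = 3
Lands at beat 4+3=7, 7 mod 2 = 1, so catch hand = R

Answer: L 3 R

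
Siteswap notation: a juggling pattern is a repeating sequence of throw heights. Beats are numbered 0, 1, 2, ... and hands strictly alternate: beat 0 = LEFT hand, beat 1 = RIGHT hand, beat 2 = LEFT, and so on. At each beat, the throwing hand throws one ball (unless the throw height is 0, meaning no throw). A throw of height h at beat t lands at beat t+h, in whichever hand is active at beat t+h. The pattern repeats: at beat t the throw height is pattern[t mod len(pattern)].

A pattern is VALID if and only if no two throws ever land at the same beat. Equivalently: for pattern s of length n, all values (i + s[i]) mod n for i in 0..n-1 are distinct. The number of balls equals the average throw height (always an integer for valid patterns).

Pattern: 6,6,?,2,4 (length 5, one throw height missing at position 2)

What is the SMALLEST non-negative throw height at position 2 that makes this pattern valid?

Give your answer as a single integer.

i=0: (0 + 6) mod 5 = 1
i=1: (1 + 6) mod 5 = 2
i=2: s[i]=? (unknown)
i=3: (3 + 2) mod 5 = 0
i=4: (4 + 4) mod 5 = 3
Known residues: [0, 1, 2, 3]; need a permutation of 0..4, so missing residue r = 4
Need (2 + s) mod 5 = 4; smallest s = (4 - 2) mod 5 = 2

Answer: 2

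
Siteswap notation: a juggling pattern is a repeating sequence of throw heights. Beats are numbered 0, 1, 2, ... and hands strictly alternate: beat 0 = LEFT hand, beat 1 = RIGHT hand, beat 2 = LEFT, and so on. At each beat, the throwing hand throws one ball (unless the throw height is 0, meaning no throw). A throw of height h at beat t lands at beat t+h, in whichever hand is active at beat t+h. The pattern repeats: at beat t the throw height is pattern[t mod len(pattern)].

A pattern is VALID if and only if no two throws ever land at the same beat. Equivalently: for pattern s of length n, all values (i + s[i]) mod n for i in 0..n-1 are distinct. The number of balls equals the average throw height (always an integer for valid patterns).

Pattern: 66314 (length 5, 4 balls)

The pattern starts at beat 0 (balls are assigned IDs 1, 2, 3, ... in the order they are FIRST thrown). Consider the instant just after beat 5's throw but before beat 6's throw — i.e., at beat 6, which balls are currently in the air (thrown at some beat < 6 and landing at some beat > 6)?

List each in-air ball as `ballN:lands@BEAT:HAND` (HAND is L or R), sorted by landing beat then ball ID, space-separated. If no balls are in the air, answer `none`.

Answer: ball2:lands@7:R ball4:lands@8:L ball3:lands@11:R

Derivation:
Beat 0 (L): throw ball1 h=6 -> lands@6:L; in-air after throw: [b1@6:L]
Beat 1 (R): throw ball2 h=6 -> lands@7:R; in-air after throw: [b1@6:L b2@7:R]
Beat 2 (L): throw ball3 h=3 -> lands@5:R; in-air after throw: [b3@5:R b1@6:L b2@7:R]
Beat 3 (R): throw ball4 h=1 -> lands@4:L; in-air after throw: [b4@4:L b3@5:R b1@6:L b2@7:R]
Beat 4 (L): throw ball4 h=4 -> lands@8:L; in-air after throw: [b3@5:R b1@6:L b2@7:R b4@8:L]
Beat 5 (R): throw ball3 h=6 -> lands@11:R; in-air after throw: [b1@6:L b2@7:R b4@8:L b3@11:R]
Beat 6 (L): throw ball1 h=6 -> lands@12:L; in-air after throw: [b2@7:R b4@8:L b3@11:R b1@12:L]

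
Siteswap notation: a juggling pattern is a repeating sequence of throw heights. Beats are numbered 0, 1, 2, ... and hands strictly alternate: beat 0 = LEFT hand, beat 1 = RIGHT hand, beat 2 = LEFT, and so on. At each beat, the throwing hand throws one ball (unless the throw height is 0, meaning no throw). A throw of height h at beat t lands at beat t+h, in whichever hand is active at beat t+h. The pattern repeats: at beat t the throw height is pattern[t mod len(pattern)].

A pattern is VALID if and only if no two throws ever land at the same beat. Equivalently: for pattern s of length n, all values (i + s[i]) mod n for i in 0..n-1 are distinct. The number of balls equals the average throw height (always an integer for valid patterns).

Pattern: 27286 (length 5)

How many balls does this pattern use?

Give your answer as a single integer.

Answer: 5

Derivation:
Pattern = [2, 7, 2, 8, 6], length n = 5
  position 0: throw height = 2, running sum = 2
  position 1: throw height = 7, running sum = 9
  position 2: throw height = 2, running sum = 11
  position 3: throw height = 8, running sum = 19
  position 4: throw height = 6, running sum = 25
Total sum = 25; balls = sum / n = 25 / 5 = 5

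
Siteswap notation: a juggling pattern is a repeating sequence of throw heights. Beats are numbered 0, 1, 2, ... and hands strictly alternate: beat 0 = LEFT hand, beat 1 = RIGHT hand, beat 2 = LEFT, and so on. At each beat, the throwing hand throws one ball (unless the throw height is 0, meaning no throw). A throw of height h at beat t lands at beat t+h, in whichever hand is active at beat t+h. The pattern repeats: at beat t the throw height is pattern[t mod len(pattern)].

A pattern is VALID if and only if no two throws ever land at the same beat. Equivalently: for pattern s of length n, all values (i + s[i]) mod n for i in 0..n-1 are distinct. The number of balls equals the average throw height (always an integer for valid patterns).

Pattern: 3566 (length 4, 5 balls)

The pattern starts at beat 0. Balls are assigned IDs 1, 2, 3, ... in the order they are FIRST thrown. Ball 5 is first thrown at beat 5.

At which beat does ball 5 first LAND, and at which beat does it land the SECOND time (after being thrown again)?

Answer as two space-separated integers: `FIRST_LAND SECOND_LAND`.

Beat 0 (L): throw ball1 h=3 -> lands@3:R; in-air after throw: [b1@3:R]
Beat 1 (R): throw ball2 h=5 -> lands@6:L; in-air after throw: [b1@3:R b2@6:L]
Beat 2 (L): throw ball3 h=6 -> lands@8:L; in-air after throw: [b1@3:R b2@6:L b3@8:L]
Beat 3 (R): throw ball1 h=6 -> lands@9:R; in-air after throw: [b2@6:L b3@8:L b1@9:R]
Beat 4 (L): throw ball4 h=3 -> lands@7:R; in-air after throw: [b2@6:L b4@7:R b3@8:L b1@9:R]
Beat 5 (R): throw ball5 h=5 -> lands@10:L; in-air after throw: [b2@6:L b4@7:R b3@8:L b1@9:R b5@10:L]
Beat 6 (L): throw ball2 h=6 -> lands@12:L; in-air after throw: [b4@7:R b3@8:L b1@9:R b5@10:L b2@12:L]
Beat 7 (R): throw ball4 h=6 -> lands@13:R; in-air after throw: [b3@8:L b1@9:R b5@10:L b2@12:L b4@13:R]
Beat 8 (L): throw ball3 h=3 -> lands@11:R; in-air after throw: [b1@9:R b5@10:L b3@11:R b2@12:L b4@13:R]
Beat 9 (R): throw ball1 h=5 -> lands@14:L; in-air after throw: [b5@10:L b3@11:R b2@12:L b4@13:R b1@14:L]
Beat 10 (L): throw ball5 h=6 -> lands@16:L; in-air after throw: [b3@11:R b2@12:L b4@13:R b1@14:L b5@16:L]
Beat 11 (R): throw ball3 h=6 -> lands@17:R; in-air after throw: [b2@12:L b4@13:R b1@14:L b5@16:L b3@17:R]
Beat 12 (L): throw ball2 h=3 -> lands@15:R; in-air after throw: [b4@13:R b1@14:L b2@15:R b5@16:L b3@17:R]
Beat 13 (R): throw ball4 h=5 -> lands@18:L; in-air after throw: [b1@14:L b2@15:R b5@16:L b3@17:R b4@18:L]
Beat 14 (L): throw ball1 h=6 -> lands@20:L; in-air after throw: [b2@15:R b5@16:L b3@17:R b4@18:L b1@20:L]
Beat 15 (R): throw ball2 h=6 -> lands@21:R; in-air after throw: [b5@16:L b3@17:R b4@18:L b1@20:L b2@21:R]
Beat 16 (L): throw ball5 h=3 -> lands@19:R; in-air after throw: [b3@17:R b4@18:L b5@19:R b1@20:L b2@21:R]
Ball 5: thrown@5 h=5 -> first land @10; rethrown@10 h=6 -> second land @16

Answer: 10 16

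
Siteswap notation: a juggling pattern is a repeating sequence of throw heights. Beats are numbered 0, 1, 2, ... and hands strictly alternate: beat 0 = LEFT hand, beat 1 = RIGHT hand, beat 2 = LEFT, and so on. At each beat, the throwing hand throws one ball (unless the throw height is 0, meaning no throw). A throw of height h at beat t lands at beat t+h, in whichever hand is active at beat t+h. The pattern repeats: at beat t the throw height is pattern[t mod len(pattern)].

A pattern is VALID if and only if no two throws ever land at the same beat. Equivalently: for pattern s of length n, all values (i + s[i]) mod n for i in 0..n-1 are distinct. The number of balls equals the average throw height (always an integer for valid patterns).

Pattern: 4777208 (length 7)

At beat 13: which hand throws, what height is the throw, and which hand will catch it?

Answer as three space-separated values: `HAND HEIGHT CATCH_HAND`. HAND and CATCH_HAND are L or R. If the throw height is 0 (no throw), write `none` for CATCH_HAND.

Answer: R 8 R

Derivation:
Beat 13: 13 mod 2 = 1, so hand = R
Throw height = pattern[13 mod 7] = pattern[6] = 8
Lands at beat 13+8=21, 21 mod 2 = 1, so catch hand = R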